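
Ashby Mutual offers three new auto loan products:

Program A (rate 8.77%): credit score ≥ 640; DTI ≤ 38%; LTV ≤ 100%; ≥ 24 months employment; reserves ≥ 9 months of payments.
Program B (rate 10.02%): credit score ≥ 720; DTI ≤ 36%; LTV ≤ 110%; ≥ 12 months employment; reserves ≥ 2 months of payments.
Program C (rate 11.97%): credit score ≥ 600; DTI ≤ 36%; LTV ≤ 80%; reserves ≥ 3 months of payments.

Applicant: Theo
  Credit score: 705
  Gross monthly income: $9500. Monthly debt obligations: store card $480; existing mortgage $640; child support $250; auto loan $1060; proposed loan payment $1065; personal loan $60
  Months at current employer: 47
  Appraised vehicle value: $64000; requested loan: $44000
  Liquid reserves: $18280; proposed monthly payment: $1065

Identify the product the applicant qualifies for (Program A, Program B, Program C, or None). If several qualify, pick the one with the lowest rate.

Program A

Total debts = (480 + 640 + 250 + 1,060 + 1,065 + 60) = 3,555; DTI = 3,555/9,500 = 37.4%.
LTV = 44,000/64,000 = 68.8%.
Reserves = 18,280/1,065 = 17.2 months.
Program A: score 705 ≥ 640; DTI 37.4% ≤ 38%; LTV 68.8% ≤ 100%; employment 47 ≥ 24 mo; reserves 17.2 ≥ 9 mo → qualifies.
Program B: score 705 < 720; DTI 37.4% > 36%; LTV 68.8% ≤ 110%; employment 47 ≥ 12 mo; reserves 17.2 ≥ 2 mo → does not qualify.
Program C: score 705 ≥ 600; DTI 37.4% > 36%; LTV 68.8% ≤ 80%; reserves 17.2 ≥ 3 mo → does not qualify.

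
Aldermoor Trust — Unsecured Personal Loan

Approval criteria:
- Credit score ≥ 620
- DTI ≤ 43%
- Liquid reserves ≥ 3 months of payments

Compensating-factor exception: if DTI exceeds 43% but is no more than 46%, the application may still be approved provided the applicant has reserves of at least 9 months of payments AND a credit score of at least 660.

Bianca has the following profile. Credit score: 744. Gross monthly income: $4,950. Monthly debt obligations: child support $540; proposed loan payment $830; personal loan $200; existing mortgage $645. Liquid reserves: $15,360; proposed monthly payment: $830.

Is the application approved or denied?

Credit score 744 ≥ 620 (meets base)
Total debts = (540 + 830 + 200 + 645) = 2,215. DTI: 2,215 ÷ 4,950 = 44.7%, over the 43% base limit.
Reserves: 15,360 ÷ 830 = 18.5 months (meets 3-month minimum)
DTI 44.7% is within the 43%–46% exception band; checking compensating factors.
Override check — reserves: 18.5 mo (ok); score: 744 (ok).
Both override conditions satisfied; DTI exception granted.

Approved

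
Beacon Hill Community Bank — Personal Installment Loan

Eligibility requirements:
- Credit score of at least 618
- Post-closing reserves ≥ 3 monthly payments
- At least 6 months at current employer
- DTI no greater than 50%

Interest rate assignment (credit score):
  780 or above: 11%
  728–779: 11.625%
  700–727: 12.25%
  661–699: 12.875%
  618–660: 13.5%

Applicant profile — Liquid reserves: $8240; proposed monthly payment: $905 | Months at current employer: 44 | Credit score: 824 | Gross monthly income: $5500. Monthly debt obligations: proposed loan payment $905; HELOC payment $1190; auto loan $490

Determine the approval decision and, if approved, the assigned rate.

Approved at 11%

Credit score 824 ≥ 618 (meets minimum)
Employment 44 ≥ 6 months
Liquid reserves cover 8,240/905 = 9.1 months — ≥ 3 required
Total monthly debts = (905 + 1,190 + 490) = 2,585. DTI: 2,585 ÷ 5,500 = 47%, within the 50% cap
All requirements met. Score 824 falls in the 780 or above tier → 11%.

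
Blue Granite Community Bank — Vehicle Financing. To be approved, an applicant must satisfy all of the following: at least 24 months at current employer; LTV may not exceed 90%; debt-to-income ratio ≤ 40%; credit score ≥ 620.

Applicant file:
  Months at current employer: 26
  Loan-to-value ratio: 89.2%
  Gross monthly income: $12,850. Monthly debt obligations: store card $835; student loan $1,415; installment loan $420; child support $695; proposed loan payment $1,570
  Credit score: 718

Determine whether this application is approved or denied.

Employment 26 ≥ 24 months
LTV 89.2% — within 90%
Total monthly debts = (835 + 1,415 + 420 + 695 + 1,570) = 4,935. Debt-to-income = 4,935/12,850 = 38.4% — meets 40% limit
Credit score 718 ≥ 620 (meets)
All criteria satisfied.

Approved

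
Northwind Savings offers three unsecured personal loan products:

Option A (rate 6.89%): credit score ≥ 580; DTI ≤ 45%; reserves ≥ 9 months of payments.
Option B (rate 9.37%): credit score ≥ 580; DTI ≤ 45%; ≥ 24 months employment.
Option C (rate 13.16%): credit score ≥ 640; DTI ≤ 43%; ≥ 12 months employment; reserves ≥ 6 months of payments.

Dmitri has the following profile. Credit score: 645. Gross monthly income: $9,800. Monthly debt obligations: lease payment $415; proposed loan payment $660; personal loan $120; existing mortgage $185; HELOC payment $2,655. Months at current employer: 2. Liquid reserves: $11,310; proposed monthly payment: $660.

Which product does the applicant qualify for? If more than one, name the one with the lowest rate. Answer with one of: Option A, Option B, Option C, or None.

Total debts = (415 + 660 + 120 + 185 + 2,655) = 4,035; DTI = 4,035/9,800 = 41.2%.
Reserves = 11,310/660 = 17.1 months.
Option A: score 645 ≥ 580; DTI 41.2% ≤ 45%; reserves 17.1 ≥ 9 mo → qualifies.
Option B: score 645 ≥ 580; DTI 41.2% ≤ 45%; employment 2 < 24 mo → does not qualify.
Option C: score 645 ≥ 640; DTI 41.2% ≤ 43%; employment 2 < 12 mo; reserves 17.1 ≥ 6 mo → does not qualify.

Option A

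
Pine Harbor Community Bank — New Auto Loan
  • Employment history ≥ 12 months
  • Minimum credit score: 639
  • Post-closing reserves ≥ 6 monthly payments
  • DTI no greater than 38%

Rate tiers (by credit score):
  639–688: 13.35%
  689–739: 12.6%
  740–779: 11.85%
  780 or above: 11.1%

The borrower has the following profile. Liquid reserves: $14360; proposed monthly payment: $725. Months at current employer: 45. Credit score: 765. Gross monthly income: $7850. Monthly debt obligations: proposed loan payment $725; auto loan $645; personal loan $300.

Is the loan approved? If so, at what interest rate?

Approved at 11.85%

Credit score 765 ≥ 639 (meets minimum)
Employment 45 ≥ 12 months
Reserves = 14,360/725 = 19.8 months ≥ 6
Total monthly debts = (725 + 645 + 300) = 1,670. DTI: 1,670 ÷ 7,850 = 21.3%, within the 38% cap
All requirements met. Score 765 falls in the 740–779 tier → 11.85%.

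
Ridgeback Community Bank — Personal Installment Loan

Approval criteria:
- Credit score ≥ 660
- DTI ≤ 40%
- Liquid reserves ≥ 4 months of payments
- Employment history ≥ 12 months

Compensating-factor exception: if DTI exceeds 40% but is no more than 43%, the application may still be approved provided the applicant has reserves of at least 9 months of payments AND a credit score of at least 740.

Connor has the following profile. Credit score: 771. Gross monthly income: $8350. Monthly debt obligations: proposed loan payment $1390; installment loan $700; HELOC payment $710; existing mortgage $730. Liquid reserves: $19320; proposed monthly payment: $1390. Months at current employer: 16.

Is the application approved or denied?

Credit score 771 ≥ 660 (meets base)
Total debts = (1,390 + 700 + 710 + 730) = 3,530. DTI = 3,530/8,350 = 42.3% > 40% — standard DTI limit exceeded.
Reserves: 19,320 ÷ 1,390 = 13.9 months (meets 4-month minimum)
Employment 16 ≥ 12 months
DTI 42.3% is within the 40%–43% exception band; checking compensating factors.
Override check — reserves: 13.9 mo (ok); score: 771 (ok).
Both compensating conditions met → exception applies.

Approved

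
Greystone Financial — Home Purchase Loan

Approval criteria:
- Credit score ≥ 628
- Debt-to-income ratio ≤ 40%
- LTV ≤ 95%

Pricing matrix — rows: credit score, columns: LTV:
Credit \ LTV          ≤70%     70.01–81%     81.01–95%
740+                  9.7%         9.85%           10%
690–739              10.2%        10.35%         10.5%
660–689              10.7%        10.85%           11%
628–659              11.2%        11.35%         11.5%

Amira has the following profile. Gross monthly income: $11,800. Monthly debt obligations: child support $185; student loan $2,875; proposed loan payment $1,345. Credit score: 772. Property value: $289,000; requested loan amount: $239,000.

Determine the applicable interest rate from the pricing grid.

10%

Credit score 772 ≥ 628; Total monthly debts = (185 + 2,875 + 1,345) = 4,405. DTI = 4,405/11,800 = 37.3% ≤ 40%
LTV = 239,000/289,000 = 82.7% ≤ 95%
Score 772 is in the 740+ band; LTV 82.7% is in the 81.01–95% band → 10%.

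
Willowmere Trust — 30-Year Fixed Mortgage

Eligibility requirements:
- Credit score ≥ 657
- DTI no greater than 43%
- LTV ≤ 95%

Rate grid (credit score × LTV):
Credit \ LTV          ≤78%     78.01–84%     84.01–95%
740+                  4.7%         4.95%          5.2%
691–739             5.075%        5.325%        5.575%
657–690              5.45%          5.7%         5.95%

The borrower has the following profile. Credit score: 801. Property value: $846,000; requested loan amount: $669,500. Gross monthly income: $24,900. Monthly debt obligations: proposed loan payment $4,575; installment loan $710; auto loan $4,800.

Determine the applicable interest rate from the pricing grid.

4.95%

Credit score 801 ≥ 657; Total monthly debts = (4,575 + 710 + 4,800) = 10,085. DTI: 10,085 ÷ 24,900 = 40.5%, within the 43% cap
LTV = 669,500/846,000 = 79.1% ≤ 95%
Score 801 is in the 740+ band; LTV 79.1% is in the 78.01–84% band → 4.95%.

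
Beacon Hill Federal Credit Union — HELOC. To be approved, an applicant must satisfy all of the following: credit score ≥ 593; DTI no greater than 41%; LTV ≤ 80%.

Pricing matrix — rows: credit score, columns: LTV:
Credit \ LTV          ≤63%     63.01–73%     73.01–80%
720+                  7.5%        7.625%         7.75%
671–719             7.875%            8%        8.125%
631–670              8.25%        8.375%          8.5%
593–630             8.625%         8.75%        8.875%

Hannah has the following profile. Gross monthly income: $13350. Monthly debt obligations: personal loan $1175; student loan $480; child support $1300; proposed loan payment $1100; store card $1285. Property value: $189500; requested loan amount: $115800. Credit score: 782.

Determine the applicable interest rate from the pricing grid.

7.5%

Credit score 782 ≥ 593; Total monthly debts = (1,175 + 480 + 1,300 + 1,100 + 1,285) = 5,340. DTI = 5,340/13,350 = 40% ≤ 41%
LTV: 115,800 ÷ 189,500 = 61.1%, within 80% cap
Row: 782 falls in 720+. Column: 61.1% falls in ≤63%. Rate = 7.5%.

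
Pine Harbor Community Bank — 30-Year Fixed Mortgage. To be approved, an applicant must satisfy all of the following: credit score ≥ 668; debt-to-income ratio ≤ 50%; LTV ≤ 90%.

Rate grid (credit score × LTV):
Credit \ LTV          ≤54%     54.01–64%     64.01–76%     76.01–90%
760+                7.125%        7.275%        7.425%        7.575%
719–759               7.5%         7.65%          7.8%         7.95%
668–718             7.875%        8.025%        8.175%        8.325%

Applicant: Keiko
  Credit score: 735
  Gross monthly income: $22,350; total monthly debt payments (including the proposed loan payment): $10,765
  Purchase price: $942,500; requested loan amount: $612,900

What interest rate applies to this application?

7.8%

Credit score 735 ≥ 668; DTI = 10,765/22,350 = 48.2% ≤ 50%
Loan-to-value = 612,900/942,500 = 65% — pass (90% max)
Credit 735 → row 719–759; LTV 65% → column 64.01–76%. Grid cell → 7.8%.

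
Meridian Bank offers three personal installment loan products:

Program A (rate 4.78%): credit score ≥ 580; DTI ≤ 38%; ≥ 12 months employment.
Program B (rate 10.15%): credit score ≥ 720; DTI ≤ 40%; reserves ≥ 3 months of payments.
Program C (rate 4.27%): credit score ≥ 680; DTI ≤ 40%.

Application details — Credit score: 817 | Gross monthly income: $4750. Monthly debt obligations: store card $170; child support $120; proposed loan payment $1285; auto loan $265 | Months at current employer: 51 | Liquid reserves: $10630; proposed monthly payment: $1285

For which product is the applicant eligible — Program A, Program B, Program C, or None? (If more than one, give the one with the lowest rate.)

Total debts = (170 + 120 + 1,285 + 265) = 1,840; DTI = 1,840/4,750 = 38.7%.
Reserves = 10,630/1,285 = 8.3 months.
Program A: score 817 ≥ 580; DTI 38.7% > 38%; employment 51 ≥ 12 mo → does not qualify.
Program B: score 817 ≥ 720; DTI 38.7% ≤ 40%; reserves 8.3 ≥ 3 mo → qualifies.
Program C: score 817 ≥ 680; DTI 38.7% ≤ 40% → qualifies.
Qualifying: Program B, Program C. Lowest rate is 4.27% → Program C.

Program C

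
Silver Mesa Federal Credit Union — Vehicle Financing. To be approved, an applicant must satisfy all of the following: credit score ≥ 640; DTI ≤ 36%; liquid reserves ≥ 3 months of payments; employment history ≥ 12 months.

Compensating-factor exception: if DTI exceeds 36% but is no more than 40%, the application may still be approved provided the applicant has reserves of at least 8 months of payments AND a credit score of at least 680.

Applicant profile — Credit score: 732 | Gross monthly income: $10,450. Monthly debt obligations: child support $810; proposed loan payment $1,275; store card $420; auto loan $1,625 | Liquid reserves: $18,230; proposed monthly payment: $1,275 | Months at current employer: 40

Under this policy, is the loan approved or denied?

Credit score 732 ≥ 640 (meets base)
Total debts = (810 + 1,275 + 420 + 1,625) = 4,130. DTI = 4,130/10,450 = 39.5% > 36% — standard DTI limit exceeded.
Liquid reserves cover 18,230/1,275 = 14.3 months — ≥ 3 required
Employment 40 ≥ 12 months
39.5% falls in the override range (36%–40%), so the compensating-factor test applies.
Reserves 14.3 ≥ 8 months; credit score 732 ≥ 680.
Both override conditions satisfied; DTI exception granted.

Approved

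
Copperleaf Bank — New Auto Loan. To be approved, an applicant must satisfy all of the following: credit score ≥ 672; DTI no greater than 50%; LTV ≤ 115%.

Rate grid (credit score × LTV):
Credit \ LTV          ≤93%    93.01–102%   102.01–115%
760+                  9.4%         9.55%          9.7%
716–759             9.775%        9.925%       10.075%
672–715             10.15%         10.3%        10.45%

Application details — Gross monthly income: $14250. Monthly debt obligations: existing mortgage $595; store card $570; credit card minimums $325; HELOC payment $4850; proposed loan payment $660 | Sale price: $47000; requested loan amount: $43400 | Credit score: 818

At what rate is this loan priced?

Credit score 818 ≥ 672; Total monthly debts = (595 + 570 + 325 + 4,850 + 660) = 7,000. DTI = 7,000/14,250 = 49.1% ≤ 50%
LTV: 43,400 ÷ 47,000 = 92.3%, within 115% cap
Row: 818 falls in 760+. Column: 92.3% falls in ≤93%. Rate = 9.4%.

9.4%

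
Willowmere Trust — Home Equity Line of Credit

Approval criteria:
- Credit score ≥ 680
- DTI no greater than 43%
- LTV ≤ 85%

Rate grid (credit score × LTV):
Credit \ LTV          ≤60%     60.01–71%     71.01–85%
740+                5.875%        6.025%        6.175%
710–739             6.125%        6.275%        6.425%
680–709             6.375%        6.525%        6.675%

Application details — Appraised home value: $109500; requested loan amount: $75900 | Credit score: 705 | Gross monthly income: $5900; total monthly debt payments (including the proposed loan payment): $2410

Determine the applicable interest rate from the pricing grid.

Credit score 705 ≥ 680; DTI = 2,410/5,900 = 40.8% ≤ 43%
LTV: 75,900 ÷ 109,500 = 69.3%, within 85% cap
Score 705 is in the 680–709 band; LTV 69.3% is in the 60.01–71% band → 6.525%.

6.525%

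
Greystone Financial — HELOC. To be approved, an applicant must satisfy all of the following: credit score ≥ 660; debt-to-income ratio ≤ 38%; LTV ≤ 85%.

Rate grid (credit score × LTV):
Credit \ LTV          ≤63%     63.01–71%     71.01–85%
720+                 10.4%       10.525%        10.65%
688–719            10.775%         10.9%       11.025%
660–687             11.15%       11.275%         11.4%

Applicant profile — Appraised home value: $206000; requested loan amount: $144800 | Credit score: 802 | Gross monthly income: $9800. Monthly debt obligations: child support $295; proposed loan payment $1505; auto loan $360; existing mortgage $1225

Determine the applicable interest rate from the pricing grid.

Credit score 802 ≥ 660; Total monthly debts = (295 + 1,505 + 360 + 1,225) = 3,385. DTI = 3,385/9,800 = 34.5% ≤ 38%
Loan-to-value = 144,800/206,000 = 70.3% — pass (85% max)
Row: 802 falls in 720+. Column: 70.3% falls in 63.01–71%. Rate = 10.525%.

10.525%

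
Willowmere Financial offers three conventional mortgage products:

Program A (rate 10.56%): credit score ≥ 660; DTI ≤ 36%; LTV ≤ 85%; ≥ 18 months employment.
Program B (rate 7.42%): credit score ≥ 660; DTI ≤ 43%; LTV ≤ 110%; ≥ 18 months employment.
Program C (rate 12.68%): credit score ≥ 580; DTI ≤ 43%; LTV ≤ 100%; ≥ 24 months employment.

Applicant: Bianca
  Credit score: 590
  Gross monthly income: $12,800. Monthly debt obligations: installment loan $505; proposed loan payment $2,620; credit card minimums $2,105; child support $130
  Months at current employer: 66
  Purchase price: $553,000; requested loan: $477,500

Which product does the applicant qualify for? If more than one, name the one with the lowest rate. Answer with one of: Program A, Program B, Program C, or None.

Program C

Total debts = (505 + 2,620 + 2,105 + 130) = 5,360; DTI = 5,360/12,800 = 41.9%.
LTV = 477,500/553,000 = 86.3%.
Program A: score 590 < 660; DTI 41.9% > 36%; LTV 86.3% > 85%; employment 66 ≥ 18 mo → does not qualify.
Program B: score 590 < 660; DTI 41.9% ≤ 43%; LTV 86.3% ≤ 110%; employment 66 ≥ 18 mo → does not qualify.
Program C: score 590 ≥ 580; DTI 41.9% ≤ 43%; LTV 86.3% ≤ 100%; employment 66 ≥ 24 mo → qualifies.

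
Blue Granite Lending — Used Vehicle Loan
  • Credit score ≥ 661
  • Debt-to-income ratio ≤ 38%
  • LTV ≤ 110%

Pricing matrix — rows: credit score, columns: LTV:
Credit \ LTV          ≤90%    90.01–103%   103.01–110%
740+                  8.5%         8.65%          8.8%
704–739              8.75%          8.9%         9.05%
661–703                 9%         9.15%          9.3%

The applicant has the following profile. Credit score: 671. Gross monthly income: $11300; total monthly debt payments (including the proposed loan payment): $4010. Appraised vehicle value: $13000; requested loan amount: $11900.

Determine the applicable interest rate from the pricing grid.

9.15%

Credit score 671 ≥ 661; DTI = 4,010/11,300 = 35.5% ≤ 38%
LTV = 11,900/13,000 = 91.5% ≤ 110%
Row: 671 falls in 661–703. Column: 91.5% falls in 90.01–103%. Rate = 9.15%.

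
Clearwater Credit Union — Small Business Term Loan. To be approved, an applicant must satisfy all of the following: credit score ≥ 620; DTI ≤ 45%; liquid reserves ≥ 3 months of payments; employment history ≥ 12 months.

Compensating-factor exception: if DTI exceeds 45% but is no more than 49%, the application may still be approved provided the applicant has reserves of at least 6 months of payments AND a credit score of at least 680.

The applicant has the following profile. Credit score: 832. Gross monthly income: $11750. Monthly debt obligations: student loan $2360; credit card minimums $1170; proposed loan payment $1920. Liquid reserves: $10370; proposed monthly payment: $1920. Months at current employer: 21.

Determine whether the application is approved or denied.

Credit score 832 ≥ 620 (meets base)
Total debts = (2,360 + 1,170 + 1,920) = 5,450. DTI = 5,450/11,750 = 46.4% > 45% — standard DTI limit exceeded.
Reserves: 10,370 ÷ 1,920 = 5.4 months (meets 3-month minimum)
Employment 21 ≥ 12 months
DTI 46.4% is within the 45%–49% exception band; checking compensating factors.
Reserves 5.4 < 6 months; credit score 832 ≥ 680.
Compensating-factor requirement not fully met.

Denied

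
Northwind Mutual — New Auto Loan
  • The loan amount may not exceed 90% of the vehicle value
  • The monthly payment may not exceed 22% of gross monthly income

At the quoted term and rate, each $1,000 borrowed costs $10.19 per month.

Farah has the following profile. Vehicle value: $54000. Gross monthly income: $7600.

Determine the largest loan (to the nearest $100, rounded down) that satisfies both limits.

$48,600

Payment cap: 22% × $7,600 = $1,672/month.
At $10.19 per $1,000, that supports 1,672/10.19 × 1,000 ≈ $164,082 → $164,000.
LTV cap: 90% × $54,000 = $48,600 → $48,600.
Binding constraint: loan-to-value.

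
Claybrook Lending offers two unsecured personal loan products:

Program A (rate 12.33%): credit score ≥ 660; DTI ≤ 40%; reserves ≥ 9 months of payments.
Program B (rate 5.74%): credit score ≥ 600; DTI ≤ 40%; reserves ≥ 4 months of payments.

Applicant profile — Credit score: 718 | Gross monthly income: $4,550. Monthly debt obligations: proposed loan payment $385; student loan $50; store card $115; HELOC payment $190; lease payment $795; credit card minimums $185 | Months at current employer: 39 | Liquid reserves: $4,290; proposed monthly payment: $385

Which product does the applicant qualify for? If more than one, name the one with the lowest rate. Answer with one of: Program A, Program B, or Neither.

Program B

Total debts = (385 + 50 + 115 + 190 + 795 + 185) = 1,720; DTI = 1,720/4,550 = 37.8%.
Reserves = 4,290/385 = 11.1 months.
Program A: score 718 ≥ 660; DTI 37.8% ≤ 40%; reserves 11.1 ≥ 9 mo → qualifies.
Program B: score 718 ≥ 600; DTI 37.8% ≤ 40%; reserves 11.1 ≥ 4 mo → qualifies.
Qualifying: Program A, Program B. Lowest rate is 5.74% → Program B.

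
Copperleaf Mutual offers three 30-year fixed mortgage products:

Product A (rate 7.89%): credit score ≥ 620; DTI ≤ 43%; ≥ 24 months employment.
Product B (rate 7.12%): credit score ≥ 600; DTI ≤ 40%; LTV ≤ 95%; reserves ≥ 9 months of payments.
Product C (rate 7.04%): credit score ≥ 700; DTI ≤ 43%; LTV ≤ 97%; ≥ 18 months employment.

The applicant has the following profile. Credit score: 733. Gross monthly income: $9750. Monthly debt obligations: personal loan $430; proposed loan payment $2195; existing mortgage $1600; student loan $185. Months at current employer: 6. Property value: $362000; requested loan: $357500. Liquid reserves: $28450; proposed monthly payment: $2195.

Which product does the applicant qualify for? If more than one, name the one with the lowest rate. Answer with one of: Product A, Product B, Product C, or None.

Total debts = (430 + 2,195 + 1,600 + 185) = 4,410; DTI = 4,410/9,750 = 45.2%.
LTV = 357,500/362,000 = 98.8%.
Reserves = 28,450/2,195 = 13.0 months.
Product A: score 733 ≥ 620; DTI 45.2% > 43%; employment 6 < 24 mo → does not qualify.
Product B: score 733 ≥ 600; DTI 45.2% > 40%; LTV 98.8% > 95%; reserves 13.0 ≥ 9 mo → does not qualify.
Product C: score 733 ≥ 700; DTI 45.2% > 43%; LTV 98.8% > 97%; employment 6 < 18 mo → does not qualify.

None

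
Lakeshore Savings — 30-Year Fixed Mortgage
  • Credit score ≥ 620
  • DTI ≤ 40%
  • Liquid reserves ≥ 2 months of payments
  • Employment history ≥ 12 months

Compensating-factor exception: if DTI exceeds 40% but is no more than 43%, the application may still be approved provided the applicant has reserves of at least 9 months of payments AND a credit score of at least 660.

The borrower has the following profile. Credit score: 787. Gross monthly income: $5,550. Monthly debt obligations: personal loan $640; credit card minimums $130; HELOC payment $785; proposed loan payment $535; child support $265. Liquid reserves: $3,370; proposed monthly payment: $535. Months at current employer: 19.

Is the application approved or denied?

Credit score 787 ≥ 620 (meets base)
Total debts = (640 + 130 + 785 + 535 + 265) = 2,355. DTI = 2,355/5,550 = 42.4% > 40% — standard DTI limit exceeded.
Liquid reserves cover 3,370/535 = 6.3 months — ≥ 2 required
Employment 19 ≥ 12 months
42.4% falls in the override range (40%–43%), so the compensating-factor test applies.
Override check — reserves: 6.3 mo (short of 9); score: 787 (ok).
Override conditions not both satisfied; exception does not apply.

Denied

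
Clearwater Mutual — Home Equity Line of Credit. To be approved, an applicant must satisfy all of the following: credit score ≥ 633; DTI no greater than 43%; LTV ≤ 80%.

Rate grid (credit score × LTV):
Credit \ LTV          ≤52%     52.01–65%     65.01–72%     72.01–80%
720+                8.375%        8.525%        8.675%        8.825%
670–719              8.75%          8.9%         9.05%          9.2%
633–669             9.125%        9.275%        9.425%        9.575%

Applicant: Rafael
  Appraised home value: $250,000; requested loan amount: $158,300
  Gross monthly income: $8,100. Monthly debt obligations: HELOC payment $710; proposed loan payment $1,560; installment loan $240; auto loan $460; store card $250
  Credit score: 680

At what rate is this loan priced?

Credit score 680 ≥ 633; Total monthly debts = (710 + 1,560 + 240 + 460 + 250) = 3,220. DTI = 3,220/8,100 = 39.8% ≤ 43%
LTV = 158,300/250,000 = 63.3% ≤ 80%
Credit 680 → row 670–719; LTV 63.3% → column 52.01–65%. Grid cell → 8.9%.

8.9%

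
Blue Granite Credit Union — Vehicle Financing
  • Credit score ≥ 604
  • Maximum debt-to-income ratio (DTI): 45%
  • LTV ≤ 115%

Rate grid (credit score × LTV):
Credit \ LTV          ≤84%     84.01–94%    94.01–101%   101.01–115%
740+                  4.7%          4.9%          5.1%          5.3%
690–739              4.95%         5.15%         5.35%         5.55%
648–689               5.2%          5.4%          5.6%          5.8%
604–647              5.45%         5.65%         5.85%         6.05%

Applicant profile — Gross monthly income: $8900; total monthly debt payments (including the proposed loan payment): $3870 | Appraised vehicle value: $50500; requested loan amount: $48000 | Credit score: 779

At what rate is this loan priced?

5.1%

Credit score 779 ≥ 604; DTI: 3,870 ÷ 8,900 = 43.5%, within the 45% cap
LTV: 48,000 ÷ 50,500 = 95%, within 115% cap
Score 779 is in the 740+ band; LTV 95% is in the 94.01–101% band → 5.1%.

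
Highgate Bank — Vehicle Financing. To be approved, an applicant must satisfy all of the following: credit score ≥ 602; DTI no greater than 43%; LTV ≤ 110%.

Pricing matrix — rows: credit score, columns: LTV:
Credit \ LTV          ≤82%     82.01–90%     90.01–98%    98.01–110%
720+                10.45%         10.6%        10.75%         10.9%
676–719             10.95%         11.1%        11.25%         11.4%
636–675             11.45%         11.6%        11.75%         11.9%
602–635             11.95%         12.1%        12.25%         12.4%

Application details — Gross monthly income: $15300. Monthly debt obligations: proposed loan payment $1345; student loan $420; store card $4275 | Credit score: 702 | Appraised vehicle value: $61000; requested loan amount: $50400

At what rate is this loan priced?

11.1%

Credit score 702 ≥ 602; Total monthly debts = (1,345 + 420 + 4,275) = 6,040. DTI: 6,040 ÷ 15,300 = 39.5%, within the 43% cap
LTV: 50,400 ÷ 61,000 = 82.6%, within 110% cap
Score 702 is in the 676–719 band; LTV 82.6% is in the 82.01–90% band → 11.1%.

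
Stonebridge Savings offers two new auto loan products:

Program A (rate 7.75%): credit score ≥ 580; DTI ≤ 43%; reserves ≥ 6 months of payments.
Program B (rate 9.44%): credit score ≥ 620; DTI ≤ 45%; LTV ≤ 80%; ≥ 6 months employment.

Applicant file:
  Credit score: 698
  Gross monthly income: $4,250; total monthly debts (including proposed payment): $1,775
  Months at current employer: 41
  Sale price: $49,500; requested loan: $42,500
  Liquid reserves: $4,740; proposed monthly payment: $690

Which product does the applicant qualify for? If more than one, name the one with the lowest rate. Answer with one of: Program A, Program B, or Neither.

DTI = 1,775/4,250 = 41.8%.
LTV = 42,500/49,500 = 85.9%.
Reserves = 4,740/690 = 6.9 months.
Program A: score 698 ≥ 580; DTI 41.8% ≤ 43%; reserves 6.9 ≥ 6 mo → qualifies.
Program B: score 698 ≥ 620; DTI 41.8% ≤ 45%; LTV 85.9% > 80%; employment 41 ≥ 6 mo → does not qualify.

Program A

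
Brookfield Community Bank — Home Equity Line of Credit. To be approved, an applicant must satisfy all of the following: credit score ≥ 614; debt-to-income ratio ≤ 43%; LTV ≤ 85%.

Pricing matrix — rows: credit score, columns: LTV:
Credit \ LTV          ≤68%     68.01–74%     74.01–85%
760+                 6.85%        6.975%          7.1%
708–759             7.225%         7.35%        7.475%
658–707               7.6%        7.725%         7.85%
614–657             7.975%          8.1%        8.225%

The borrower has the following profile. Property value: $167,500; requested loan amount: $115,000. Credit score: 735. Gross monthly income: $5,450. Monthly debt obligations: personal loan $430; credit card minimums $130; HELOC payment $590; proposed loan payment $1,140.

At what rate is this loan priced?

Credit score 735 ≥ 614; Total monthly debts = (430 + 130 + 590 + 1,140) = 2,290. DTI: 2,290 ÷ 5,450 = 42%, within the 43% cap
LTV: 115,000 ÷ 167,500 = 68.7%, within 85% cap
Row: 735 falls in 708–759. Column: 68.7% falls in 68.01–74%. Rate = 7.35%.

7.35%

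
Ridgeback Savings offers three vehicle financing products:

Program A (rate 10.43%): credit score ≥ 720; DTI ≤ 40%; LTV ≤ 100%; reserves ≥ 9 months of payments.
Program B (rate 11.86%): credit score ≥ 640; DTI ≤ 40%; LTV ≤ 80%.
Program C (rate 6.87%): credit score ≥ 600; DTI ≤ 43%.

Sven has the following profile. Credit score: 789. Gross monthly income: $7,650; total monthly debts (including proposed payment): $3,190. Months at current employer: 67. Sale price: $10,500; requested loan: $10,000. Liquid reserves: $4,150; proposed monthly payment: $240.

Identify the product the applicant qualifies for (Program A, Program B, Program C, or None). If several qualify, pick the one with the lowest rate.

Program C

DTI = 3,190/7,650 = 41.7%.
LTV = 10,000/10,500 = 95.2%.
Reserves = 4,150/240 = 17.3 months.
Program A: score 789 ≥ 720; DTI 41.7% > 40%; LTV 95.2% ≤ 100%; reserves 17.3 ≥ 9 mo → does not qualify.
Program B: score 789 ≥ 640; DTI 41.7% > 40%; LTV 95.2% > 80% → does not qualify.
Program C: score 789 ≥ 600; DTI 41.7% ≤ 43% → qualifies.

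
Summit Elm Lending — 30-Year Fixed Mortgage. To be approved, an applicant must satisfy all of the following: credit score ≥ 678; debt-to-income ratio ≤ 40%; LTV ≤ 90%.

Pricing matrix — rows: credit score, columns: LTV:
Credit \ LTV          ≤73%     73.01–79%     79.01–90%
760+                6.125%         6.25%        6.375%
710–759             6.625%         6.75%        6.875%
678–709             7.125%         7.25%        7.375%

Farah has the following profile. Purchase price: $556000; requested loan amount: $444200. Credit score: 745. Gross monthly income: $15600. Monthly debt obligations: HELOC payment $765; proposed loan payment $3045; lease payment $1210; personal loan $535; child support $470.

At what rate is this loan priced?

Credit score 745 ≥ 678; Total monthly debts = (765 + 3,045 + 1,210 + 535 + 470) = 6,025. DTI: 6,025 ÷ 15,600 = 38.6%, within the 40% cap
LTV = 444,200/556,000 = 79.9% ≤ 90%
Row: 745 falls in 710–759. Column: 79.9% falls in 79.01–90%. Rate = 6.875%.

6.875%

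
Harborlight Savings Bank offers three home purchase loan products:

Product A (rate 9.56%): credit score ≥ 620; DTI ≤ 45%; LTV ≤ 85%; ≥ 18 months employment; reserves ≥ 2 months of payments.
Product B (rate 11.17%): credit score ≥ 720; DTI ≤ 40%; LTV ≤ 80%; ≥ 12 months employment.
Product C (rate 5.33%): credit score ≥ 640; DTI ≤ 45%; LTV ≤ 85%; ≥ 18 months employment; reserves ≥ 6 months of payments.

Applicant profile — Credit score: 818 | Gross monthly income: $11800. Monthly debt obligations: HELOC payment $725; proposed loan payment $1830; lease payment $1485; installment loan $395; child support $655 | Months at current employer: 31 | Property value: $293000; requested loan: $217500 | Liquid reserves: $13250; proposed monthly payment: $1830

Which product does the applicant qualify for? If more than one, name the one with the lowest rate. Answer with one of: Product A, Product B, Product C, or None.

Total debts = (725 + 1,830 + 1,485 + 395 + 655) = 5,090; DTI = 5,090/11,800 = 43.1%.
LTV = 217,500/293,000 = 74.2%.
Reserves = 13,250/1,830 = 7.2 months.
Product A: score 818 ≥ 620; DTI 43.1% ≤ 45%; LTV 74.2% ≤ 85%; employment 31 ≥ 18 mo; reserves 7.2 ≥ 2 mo → qualifies.
Product B: score 818 ≥ 720; DTI 43.1% > 40%; LTV 74.2% ≤ 80%; employment 31 ≥ 12 mo → does not qualify.
Product C: score 818 ≥ 640; DTI 43.1% ≤ 45%; LTV 74.2% ≤ 85%; employment 31 ≥ 18 mo; reserves 7.2 ≥ 6 mo → qualifies.
Qualifying: Product A, Product C. Lowest rate is 5.33% → Product C.

Product C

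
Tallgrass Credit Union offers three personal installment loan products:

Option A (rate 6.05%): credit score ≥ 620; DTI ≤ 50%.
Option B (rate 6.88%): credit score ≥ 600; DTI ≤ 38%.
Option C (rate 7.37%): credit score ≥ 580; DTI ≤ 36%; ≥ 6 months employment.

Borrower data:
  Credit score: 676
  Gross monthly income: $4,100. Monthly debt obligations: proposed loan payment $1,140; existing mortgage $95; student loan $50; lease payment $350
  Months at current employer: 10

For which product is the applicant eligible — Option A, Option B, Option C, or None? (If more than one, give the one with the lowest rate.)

Option A

Total debts = (1,140 + 95 + 50 + 350) = 1,635; DTI = 1,635/4,100 = 39.9%.
Option A: score 676 ≥ 620; DTI 39.9% ≤ 50% → qualifies.
Option B: score 676 ≥ 600; DTI 39.9% > 38% → does not qualify.
Option C: score 676 ≥ 580; DTI 39.9% > 36%; employment 10 ≥ 6 mo → does not qualify.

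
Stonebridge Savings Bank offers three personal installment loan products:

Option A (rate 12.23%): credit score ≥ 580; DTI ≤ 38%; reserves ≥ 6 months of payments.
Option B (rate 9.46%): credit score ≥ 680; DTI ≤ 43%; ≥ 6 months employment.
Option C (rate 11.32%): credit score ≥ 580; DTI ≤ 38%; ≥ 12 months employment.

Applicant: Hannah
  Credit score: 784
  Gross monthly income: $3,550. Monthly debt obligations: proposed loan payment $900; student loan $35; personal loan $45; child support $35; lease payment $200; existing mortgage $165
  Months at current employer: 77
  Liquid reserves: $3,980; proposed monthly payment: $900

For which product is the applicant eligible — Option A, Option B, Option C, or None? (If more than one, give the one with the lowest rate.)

Option B

Total debts = (900 + 35 + 45 + 35 + 200 + 165) = 1,380; DTI = 1,380/3,550 = 38.9%.
Reserves = 3,980/900 = 4.4 months.
Option A: score 784 ≥ 580; DTI 38.9% > 38%; reserves 4.4 < 6 mo → does not qualify.
Option B: score 784 ≥ 680; DTI 38.9% ≤ 43%; employment 77 ≥ 6 mo → qualifies.
Option C: score 784 ≥ 580; DTI 38.9% > 38%; employment 77 ≥ 12 mo → does not qualify.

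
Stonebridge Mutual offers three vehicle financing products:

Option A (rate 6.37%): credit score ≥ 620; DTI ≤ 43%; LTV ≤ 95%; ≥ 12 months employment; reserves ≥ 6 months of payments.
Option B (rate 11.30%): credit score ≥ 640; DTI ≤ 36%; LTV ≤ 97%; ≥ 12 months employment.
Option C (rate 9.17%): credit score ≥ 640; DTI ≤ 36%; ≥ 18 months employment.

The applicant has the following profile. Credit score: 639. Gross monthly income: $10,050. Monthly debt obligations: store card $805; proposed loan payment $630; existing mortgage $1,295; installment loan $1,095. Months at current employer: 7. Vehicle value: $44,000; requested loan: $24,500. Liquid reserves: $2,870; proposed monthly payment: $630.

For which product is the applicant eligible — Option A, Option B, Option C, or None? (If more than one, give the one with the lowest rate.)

None

Total debts = (805 + 630 + 1,295 + 1,095) = 3,825; DTI = 3,825/10,050 = 38.1%.
LTV = 24,500/44,000 = 55.7%.
Reserves = 2,870/630 = 4.6 months.
Option A: score 639 ≥ 620; DTI 38.1% ≤ 43%; LTV 55.7% ≤ 95%; employment 7 < 12 mo; reserves 4.6 < 6 mo → does not qualify.
Option B: score 639 < 640; DTI 38.1% > 36%; LTV 55.7% ≤ 97%; employment 7 < 12 mo → does not qualify.
Option C: score 639 < 640; DTI 38.1% > 36%; employment 7 < 18 mo → does not qualify.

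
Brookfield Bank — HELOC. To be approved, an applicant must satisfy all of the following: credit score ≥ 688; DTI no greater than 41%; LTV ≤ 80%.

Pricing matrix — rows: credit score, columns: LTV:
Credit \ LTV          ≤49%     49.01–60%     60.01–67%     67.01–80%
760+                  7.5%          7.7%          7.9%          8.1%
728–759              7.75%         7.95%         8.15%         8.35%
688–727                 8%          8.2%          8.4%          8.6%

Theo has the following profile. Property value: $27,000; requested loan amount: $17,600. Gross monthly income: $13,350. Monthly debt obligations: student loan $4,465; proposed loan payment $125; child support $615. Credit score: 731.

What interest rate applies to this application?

Credit score 731 ≥ 688; Total monthly debts = (4,465 + 125 + 615) = 5,205. Debt-to-income = 5,205/13,350 = 39% — meets 41% limit
LTV: 17,600 ÷ 27,000 = 65.2%, within 80% cap
Row: 731 falls in 728–759. Column: 65.2% falls in 60.01–67%. Rate = 8.15%.

8.15%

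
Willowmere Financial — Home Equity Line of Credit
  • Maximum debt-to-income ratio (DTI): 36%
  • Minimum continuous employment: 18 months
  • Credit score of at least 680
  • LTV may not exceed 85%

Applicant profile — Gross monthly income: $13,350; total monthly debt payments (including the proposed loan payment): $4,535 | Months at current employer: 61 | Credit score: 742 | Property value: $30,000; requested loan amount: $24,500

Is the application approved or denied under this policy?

Debt-to-income = 4,535/13,350 = 34% — meets 36% limit
Employment 61 ≥ 18 months
Credit score 742 ≥ 680 (meets)
LTV: 24,500 ÷ 30,000 = 81.7%, within 85% cap
All criteria satisfied.

Approved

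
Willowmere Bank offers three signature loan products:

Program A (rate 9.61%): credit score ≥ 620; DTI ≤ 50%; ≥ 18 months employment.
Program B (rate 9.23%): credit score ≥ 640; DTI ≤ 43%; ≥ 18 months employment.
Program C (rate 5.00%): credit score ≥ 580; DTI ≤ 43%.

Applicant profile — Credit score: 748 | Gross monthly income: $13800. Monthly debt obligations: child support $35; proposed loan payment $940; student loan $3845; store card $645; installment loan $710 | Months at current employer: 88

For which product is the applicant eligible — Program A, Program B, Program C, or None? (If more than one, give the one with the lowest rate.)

Total debts = (35 + 940 + 3,845 + 645 + 710) = 6,175; DTI = 6,175/13,800 = 44.7%.
Program A: score 748 ≥ 620; DTI 44.7% ≤ 50%; employment 88 ≥ 18 mo → qualifies.
Program B: score 748 ≥ 640; DTI 44.7% > 43%; employment 88 ≥ 18 mo → does not qualify.
Program C: score 748 ≥ 580; DTI 44.7% > 43% → does not qualify.

Program A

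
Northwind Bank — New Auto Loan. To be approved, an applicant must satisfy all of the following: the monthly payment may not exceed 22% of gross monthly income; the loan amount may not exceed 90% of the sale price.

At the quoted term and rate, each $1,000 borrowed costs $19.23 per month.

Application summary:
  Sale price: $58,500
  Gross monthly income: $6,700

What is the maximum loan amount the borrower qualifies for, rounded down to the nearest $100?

$52,600

Payment cap: 22% × $6,700 = $1,474/month.
At $19.23 per $1,000, that supports 1,474/19.23 × 1,000 ≈ $76,651 → $76,600.
LTV cap: 90% × $58,500 = $52,650 → $52,600.
Binding constraint: loan-to-value.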